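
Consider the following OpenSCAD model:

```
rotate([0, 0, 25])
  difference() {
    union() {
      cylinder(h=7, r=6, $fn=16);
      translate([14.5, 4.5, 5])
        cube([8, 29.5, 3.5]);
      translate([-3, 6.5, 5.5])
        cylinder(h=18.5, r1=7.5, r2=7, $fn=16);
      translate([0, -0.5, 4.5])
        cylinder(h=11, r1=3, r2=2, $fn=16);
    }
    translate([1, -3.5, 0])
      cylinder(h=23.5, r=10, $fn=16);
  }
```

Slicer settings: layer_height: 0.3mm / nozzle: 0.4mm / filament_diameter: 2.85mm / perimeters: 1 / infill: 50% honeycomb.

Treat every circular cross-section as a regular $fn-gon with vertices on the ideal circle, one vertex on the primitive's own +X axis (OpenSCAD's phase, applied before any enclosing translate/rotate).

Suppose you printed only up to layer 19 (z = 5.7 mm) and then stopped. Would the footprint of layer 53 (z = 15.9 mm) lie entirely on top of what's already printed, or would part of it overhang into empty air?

Compare the two slices. At z = 5.7: the r=6 cylinder contributes a regular 16-gon of circumradius 6 (area = (16/2)·6.000²·sin(360°/16) = 110.21 mm²); the cube at (14.5, 4.5) is present — its section is the full 8×29.5 rectangle (area 236.00 mm²); the cone at (-3, 6.5) (r1=7.5→r2=7) has section circumradius 7.495 here — a regular 16-gon (area = (16/2)·7.495²·sin(360°/16) = 171.96 mm²); the cone at (0, -0.5) (r1=3→r2=2) has section circumradius 2.891 here — a regular 16-gon (area = (16/2)·2.891²·sin(360°/16) = 25.59 mm²); Combining (union): the regions partially overlap — summed areas 543.76 mm² minus the doubly-counted overlap 73.83 mm² gives 469.93 mm² — area = 469.93 mm²; the r=10 cylinder at (1, -3.5) contributes a regular 16-gon of circumradius 10 (area = (16/2)·10.000²·sin(360°/16) = 306.15 mm²); Taking the first minus the rest: starting from the result so far (469.93 mm²), the r=10 cylinder at (1, -3.5) partially overlaps it — only the 121.86 mm² overlap (of its 306.15 mm²) is removed, clipping the outline — area = 348.07 mm²; (rotated 25° about Z; rotation is an isometry so areas/perimeters/island counts are preserved). At z = 15.9: the cylinder is absent (z outside [0, 7]); the cube at (14.5, 4.5) is not intersected at this z (z outside [5, 8.5]); the cone at (-3, 6.5): at t=0.562 of its height the radius interpolates to r₁+(r₂−r₁)t = 7.219, giving a regular 16-gon of that circumradius (area = (16/2)·7.219²·sin(360°/16) = 159.54 mm²); the cone at (0, -0.5) is absent (z outside [4.5, 15.5]); Taking the union: only the cone at (-3, 6.5) is present, so the union is just that shape — area = 159.54 mm²; the r=10 cylinder at (1, -3.5) contributes a regular 16-gon of circumradius 10 (area = (16/2)·10.000²·sin(360°/16) = 306.15 mm²); Taking the first minus the rest: starting from that combined region (159.54 mm²), the r=10 cylinder at (1, -3.5) partially overlaps it — only the 55.55 mm² overlap (of its 306.15 mm²) is removed, clipping the outline — area = 104.00 mm²; (whole slice rotated 25° about Z — lengths, areas and connectivity unchanged). Checking containment: the cross-section at z = 15.9 is a subset of the cross-section at z = 5.7.

entirely on top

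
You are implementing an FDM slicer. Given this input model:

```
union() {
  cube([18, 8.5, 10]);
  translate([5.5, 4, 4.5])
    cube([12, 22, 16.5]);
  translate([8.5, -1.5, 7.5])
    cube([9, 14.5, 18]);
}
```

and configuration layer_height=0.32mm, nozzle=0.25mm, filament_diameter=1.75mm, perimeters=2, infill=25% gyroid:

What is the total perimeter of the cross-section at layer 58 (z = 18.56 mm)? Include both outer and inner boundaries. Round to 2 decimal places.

79.00 mm

At z = 18.56 mm: the cube is absent (z outside [0, 10]); the 12×22 cube at (5.5, 4) contributes its full rectangle (perimeter 68.00 mm); the 9×14.5 cube at (8.5, -1.5) contributes its full rectangle (perimeter 47.00 mm); Combining (union): the regions partially overlap (shared area 81.00 mm²), so the edge portions inside another operand are dropped and the merged outline is re-measured after clipping — boundary = 79.00 mm. Overall, the cross-section is a single solid region. Total boundary length (outer) = 79.00 mm.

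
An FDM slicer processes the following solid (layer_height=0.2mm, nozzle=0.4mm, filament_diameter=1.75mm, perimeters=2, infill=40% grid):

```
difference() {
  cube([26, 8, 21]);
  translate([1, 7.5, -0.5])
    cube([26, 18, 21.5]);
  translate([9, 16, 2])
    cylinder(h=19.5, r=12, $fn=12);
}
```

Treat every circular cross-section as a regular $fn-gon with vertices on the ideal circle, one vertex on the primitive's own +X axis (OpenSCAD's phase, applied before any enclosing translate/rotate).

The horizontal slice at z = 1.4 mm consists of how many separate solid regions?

At z = 1.4 mm: the cube is present — its section is the full 26×8 rectangle; the cube at (1, 7.5) is present — its section is the full 26×18 rectangle; the cylinder at (9, 16) is not intersected at this z (z outside [2, 21.5]); Taking the first minus the rest: starting from the 26×8 cube, the 26×18 cube at (1, 7.5) partially overlaps it — only the 12.50 mm² overlap (of its 468.00 mm²) is removed, clipping the outline — 1 connected region. The result has 1 disconnected region.

1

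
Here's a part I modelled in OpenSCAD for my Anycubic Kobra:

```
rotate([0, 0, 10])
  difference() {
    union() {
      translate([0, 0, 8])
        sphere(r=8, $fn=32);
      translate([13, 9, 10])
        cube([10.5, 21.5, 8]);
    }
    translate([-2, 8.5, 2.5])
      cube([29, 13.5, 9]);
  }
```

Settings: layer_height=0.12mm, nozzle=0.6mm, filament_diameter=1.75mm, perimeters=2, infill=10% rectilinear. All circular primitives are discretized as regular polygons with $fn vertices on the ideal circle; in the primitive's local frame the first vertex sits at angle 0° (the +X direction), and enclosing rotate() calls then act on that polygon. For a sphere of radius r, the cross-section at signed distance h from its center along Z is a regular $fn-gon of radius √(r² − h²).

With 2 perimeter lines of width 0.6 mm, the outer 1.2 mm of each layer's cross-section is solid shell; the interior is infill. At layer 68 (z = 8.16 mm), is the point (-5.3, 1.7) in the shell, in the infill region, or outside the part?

At z = 8.16 mm: the r=8 sphere slices to a regular 32-gon of circumradius 7.998 (√(r²−h²) with h=0.16 from center); the cube at (13, 9) does not reach this height (z outside [10, 18]); Taking the union: only the r=8 sphere is present, so the union is just that shape — 1 connected region; the cube at (-2, 8.5) is present — its section is the full 29×13.5 rectangle; After the difference (first − rest): starting from the result so far, the 29×13.5 cube at (-2, 8.5) misses the remaining region (no effect) — 1 connected region; (rotated 10° about Z; rotation is an isometry so areas/perimeters/island counts are preserved). Overall, the cross-section is a single solid region. Undo the 10° rotation: the query point maps to (-4.924, 2.595) in the un-rotated model frame. The nearest boundary edge runs (-7.39, 3.06)→(-6.65, 4.44); distance from the point to it = 2.39 mm. The point is inside the cross-section and 2.39 mm from the nearest boundary — more than the 1.2 mm shell width (2 × 0.6), so it's in the infill interior.

infill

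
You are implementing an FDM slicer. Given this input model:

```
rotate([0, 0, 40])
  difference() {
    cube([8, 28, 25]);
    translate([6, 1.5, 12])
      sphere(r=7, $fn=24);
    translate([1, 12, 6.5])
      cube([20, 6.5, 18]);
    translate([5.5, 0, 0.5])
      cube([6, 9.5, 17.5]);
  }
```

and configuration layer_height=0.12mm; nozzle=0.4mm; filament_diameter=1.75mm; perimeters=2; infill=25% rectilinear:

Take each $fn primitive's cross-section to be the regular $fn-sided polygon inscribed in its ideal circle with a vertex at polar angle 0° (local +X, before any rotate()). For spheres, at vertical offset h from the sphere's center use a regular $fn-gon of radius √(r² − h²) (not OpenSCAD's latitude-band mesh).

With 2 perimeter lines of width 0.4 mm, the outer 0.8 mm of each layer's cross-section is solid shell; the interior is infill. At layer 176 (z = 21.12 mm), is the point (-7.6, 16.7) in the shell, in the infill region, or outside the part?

At z = 21.12 mm: the cube is present — its section is the full 8×28 rectangle; the sphere at (6, 1.5) does not reach this height (|z−center|=9.120 > r=7); the cube at (1, 12) is present — its section is the full 20×6.5 rectangle; the cube at (5.5, 0) does not reach this height (z outside [0.5, 18]); Taking the first minus the rest: starting from the 8×28 cube, the 20×6.5 cube at (1, 12) partially overlaps it — only the 45.50 mm² overlap (of its 130.00 mm²) is removed, clipping the outline — 1 connected region; (whole slice rotated 40° about Z — lengths, areas and connectivity unchanged). Overall, the cross-section is a single solid region. Undo the 40° rotation: the query point maps to (4.913, 17.678) in the un-rotated model frame. The nearest boundary edge runs (8.00, 18.50)→(1.00, 18.50); distance from the point to it = 0.82 mm. The point is not inside any of the regions above, so it lies outside the cross-section (0.82 mm from the nearest boundary).

outside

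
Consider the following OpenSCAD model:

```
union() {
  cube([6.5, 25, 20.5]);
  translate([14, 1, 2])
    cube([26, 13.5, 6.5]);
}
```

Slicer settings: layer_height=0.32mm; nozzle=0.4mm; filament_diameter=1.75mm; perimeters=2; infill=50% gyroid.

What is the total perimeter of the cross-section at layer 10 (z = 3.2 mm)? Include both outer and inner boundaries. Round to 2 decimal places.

142.00 mm

At z = 3.2 mm: the cube (footprint 6.5×25) is included at this height (perimeter 63.00 mm); the cube at (14, 1) (footprint 26×13.5) is included at this height (perimeter 79.00 mm); Combining (union): the 2 present regions are separate (no shared area or edge), so areas and boundary lengths simply add and each stays a separate island — boundary = 142.00 mm. Overall, the cross-section has 2 separate islands. Total boundary length (outer) = 142.00 mm.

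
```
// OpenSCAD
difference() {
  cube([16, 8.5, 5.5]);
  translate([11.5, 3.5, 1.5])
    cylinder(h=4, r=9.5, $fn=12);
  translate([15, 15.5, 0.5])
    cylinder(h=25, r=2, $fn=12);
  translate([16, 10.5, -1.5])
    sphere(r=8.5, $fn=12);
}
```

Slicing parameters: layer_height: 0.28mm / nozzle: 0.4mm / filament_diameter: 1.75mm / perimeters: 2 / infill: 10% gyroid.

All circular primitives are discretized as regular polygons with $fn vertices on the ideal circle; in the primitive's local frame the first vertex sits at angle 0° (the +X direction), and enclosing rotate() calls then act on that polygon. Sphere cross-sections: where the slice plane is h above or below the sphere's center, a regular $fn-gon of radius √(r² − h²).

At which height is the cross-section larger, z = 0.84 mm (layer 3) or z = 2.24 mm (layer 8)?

Layer 3 (z = 0.84): the cube (footprint 16×8.5) is included at this height (area 136.00 mm²); the cylinder at (11.5, 3.5) is not intersected at this z (z outside [1.5, 5.5]); the cylinder at (15, 15.5): section is a regular 12-gon, circumradius r=2 (area = (12/2)·2.000²·sin(360°/12) = 12.00 mm²); the r=8.5 sphere at (16, 10.5) slices to a regular 12-gon of circumradius 8.172 (√(r²−h²) with h=2.34 from center) (area = (12/2)·8.172²·sin(360°/12) = 200.32 mm²); After the difference (first − rest): starting from the 16×8.5 cube (136.00 mm²), the r=2 cylinder at (15, 15.5) misses the remaining region (no effect); the r=8.5 sphere at (16, 10.5) partially overlaps it — only the 34.27 mm² overlap (of its 200.32 mm²) is removed, clipping the outline — area = 101.73 mm². So its area = 101.73 mm². Layer 8 (z = 2.24): the 16×8.5 cube contributes its full rectangle (area 136.00 mm²); the cylinder at (11.5, 3.5): section is a regular 12-gon, circumradius r=9.5 (area = (12/2)·9.500²·sin(360°/12) = 270.75 mm²); the r=2 cylinder at (15, 15.5) gives a regular 12-gon of circumradius 2 (constant along its height) (area = (12/2)·2.000²·sin(360°/12) = 12.00 mm²); the sphere at (16, 10.5): section is a regular 12-gon, circumradius = √(r²−h²) = √(8.5²−3.74²) = 7.633 (area = (12/2)·7.633²·sin(360°/12) = 174.79 mm²); Taking the first minus the rest: starting from the 16×8.5 cube (136.00 mm²), the r=9.5 cylinder at (11.5, 3.5) partially overlaps it — only the 113.99 mm² overlap (of its 270.75 mm²) is removed, clipping the outline; the r=2 cylinder at (15, 15.5) misses the remaining region (no effect); the r=8.5 sphere at (16, 10.5) misses the remaining region (no effect) — area = 22.01 mm². So its area = 22.01 mm². Layer 3 is larger (101.73 vs 22.01 mm²).

layer 3 (z = 0.84 mm)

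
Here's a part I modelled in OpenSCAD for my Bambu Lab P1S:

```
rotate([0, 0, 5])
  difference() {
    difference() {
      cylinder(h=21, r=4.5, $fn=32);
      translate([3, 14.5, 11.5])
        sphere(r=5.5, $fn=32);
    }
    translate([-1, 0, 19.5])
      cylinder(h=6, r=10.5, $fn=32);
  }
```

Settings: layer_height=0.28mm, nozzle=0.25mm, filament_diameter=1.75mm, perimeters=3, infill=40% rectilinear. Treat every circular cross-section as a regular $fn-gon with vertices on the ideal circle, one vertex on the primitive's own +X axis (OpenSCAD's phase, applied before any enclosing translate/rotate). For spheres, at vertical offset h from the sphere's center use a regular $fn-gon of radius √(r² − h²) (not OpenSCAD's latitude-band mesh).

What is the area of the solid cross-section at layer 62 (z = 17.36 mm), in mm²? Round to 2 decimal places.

At z = 17.36 mm: the r=4.5 cylinder contributes a regular 32-gon of circumradius 4.5 (area = (32/2)·4.500²·sin(360°/32) = 63.21 mm²); the sphere at (3, 14.5) is not intersected at this z (|z−center|=5.860 > r=5.5); Taking the first minus the rest: none of the subtracted shapes is present at this height, so the r=4.5 cylinder is unchanged — area = 63.21 mm²; the cylinder at (-1, 0) is absent (z outside [19.5, 25.5]); Taking the first minus the rest: none of the subtracted shapes is present at this height, so that combined region is unchanged — area = 63.21 mm²; (rotated 5° about Z; rotation is an isometry so areas/perimeters/island counts are preserved). Overall, the cross-section is a single solid region. Net area = 63.21 mm².

63.21 mm²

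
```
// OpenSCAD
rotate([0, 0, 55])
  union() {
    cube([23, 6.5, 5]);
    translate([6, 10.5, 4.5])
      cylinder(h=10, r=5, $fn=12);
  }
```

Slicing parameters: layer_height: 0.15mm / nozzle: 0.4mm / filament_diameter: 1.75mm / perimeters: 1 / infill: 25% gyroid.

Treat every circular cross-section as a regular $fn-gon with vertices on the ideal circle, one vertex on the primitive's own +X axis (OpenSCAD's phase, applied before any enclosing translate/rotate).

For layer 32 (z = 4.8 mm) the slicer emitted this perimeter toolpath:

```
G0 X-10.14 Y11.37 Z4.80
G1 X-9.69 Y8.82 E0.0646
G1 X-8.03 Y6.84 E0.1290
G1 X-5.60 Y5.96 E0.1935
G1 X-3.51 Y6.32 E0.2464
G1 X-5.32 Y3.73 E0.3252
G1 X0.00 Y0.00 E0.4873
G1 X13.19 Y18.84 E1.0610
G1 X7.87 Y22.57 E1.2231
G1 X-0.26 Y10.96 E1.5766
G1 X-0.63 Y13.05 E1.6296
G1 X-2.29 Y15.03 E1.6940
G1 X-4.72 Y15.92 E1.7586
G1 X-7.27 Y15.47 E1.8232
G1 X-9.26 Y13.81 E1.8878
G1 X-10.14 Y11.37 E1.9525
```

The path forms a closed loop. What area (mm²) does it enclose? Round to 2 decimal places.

221.04 mm²

Apply the shoelace formula to the sequence of (X, Y) vertices; enclosed area = 221.04 mm².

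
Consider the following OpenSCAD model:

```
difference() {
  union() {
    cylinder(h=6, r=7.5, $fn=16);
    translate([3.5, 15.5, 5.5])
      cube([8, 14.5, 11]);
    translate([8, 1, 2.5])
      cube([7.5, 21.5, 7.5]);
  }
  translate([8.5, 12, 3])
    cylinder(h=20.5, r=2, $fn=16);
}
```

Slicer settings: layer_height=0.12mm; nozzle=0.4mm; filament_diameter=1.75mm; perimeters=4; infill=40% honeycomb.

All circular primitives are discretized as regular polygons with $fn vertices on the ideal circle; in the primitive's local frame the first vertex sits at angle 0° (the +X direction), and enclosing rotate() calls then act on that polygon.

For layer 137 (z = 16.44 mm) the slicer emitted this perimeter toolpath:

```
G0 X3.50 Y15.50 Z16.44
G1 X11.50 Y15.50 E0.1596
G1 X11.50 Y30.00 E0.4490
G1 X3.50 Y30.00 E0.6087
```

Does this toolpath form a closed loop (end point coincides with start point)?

Start point (G0): (3.50, 15.50). End point (last G1): the path does not return to the start — open.

no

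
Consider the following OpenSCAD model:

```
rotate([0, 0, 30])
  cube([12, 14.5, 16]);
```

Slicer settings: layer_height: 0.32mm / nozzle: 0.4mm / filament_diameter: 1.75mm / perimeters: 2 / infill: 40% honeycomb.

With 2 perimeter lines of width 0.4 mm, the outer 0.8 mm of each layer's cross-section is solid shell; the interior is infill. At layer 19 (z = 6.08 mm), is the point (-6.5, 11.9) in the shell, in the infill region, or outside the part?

shell

At z = 6.08 mm: the cube (footprint 12×14.5) is included at this height; (rotated 30° about Z; rotation is an isometry so areas/perimeters/island counts are preserved). Overall, the cross-section is a single solid region. Undo the 30° rotation: the query point maps to (0.321, 13.556) in the un-rotated model frame. The nearest boundary edge runs (0.00, 14.50)→(0.00, 0.00); distance from the point to it = 0.32 mm. The point is inside the cross-section, 0.32 mm from the nearest boundary — within the 0.8 mm shell band (2 × 0.4).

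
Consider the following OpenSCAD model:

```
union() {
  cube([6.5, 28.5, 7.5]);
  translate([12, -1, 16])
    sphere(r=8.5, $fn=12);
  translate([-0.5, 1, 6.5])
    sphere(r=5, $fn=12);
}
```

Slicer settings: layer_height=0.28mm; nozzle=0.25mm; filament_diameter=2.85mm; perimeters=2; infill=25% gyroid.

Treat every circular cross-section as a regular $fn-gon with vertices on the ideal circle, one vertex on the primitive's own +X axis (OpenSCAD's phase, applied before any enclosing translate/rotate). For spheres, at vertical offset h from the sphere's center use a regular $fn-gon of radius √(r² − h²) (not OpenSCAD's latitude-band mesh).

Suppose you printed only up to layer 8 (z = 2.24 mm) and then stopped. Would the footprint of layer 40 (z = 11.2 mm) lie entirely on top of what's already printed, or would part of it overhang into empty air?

Compare the two slices. At z = 2.24: the cube is present — its section is the full 6.5×28.5 rectangle (area 185.25 mm²); the sphere at (12, -1) is absent (|z−center|=13.760 > r=8.5); the sphere at (-0.5, 1): section is a regular 12-gon, circumradius = √(r²−h²) = √(5²−4.26²) = 2.618 (area = (12/2)·2.618²·sin(360°/12) = 20.56 mm²); Taking the union: the regions partially overlap — summed areas 205.81 mm² minus the doubly-counted overlap 5.85 mm² gives 199.96 mm² — area = 199.96 mm². At z = 11.2: the cube is not intersected at this z (z outside [0, 7.5]); the r=8.5 sphere at (12, -1) slices to a regular 12-gon of circumradius 7.015 (√(r²−h²) with h=4.8 from center) (area = (12/2)·7.015²·sin(360°/12) = 147.63 mm²); the sphere at (-0.5, 1): section is a regular 12-gon, circumradius = √(r²−h²) = √(5²−4.7²) = 1.706 (area = (12/2)·1.706²·sin(360°/12) = 8.73 mm²); Merging all regions: the 2 present regions are separate (no shared area or edge), so areas and boundary lengths simply add and each stays a separate island — area = 156.36 mm². Checking containment: at z = 11.2 the cross-section extends beyond the z = 2.24 cross-section by about 145.18 mm².

part overhangs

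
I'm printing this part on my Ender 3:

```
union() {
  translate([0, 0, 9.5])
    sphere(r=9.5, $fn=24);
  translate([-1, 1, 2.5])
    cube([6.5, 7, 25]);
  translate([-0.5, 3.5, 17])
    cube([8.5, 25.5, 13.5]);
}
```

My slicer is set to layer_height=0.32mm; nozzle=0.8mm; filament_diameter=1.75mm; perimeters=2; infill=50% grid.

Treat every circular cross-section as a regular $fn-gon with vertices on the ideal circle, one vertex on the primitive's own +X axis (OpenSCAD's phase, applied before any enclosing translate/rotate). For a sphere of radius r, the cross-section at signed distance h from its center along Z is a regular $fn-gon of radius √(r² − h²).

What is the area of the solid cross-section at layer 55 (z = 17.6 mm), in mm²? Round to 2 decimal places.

293.65 mm²

At z = 17.6 mm: the r=9.5 sphere slices to a regular 24-gon of circumradius 4.964 (√(r²−h²) with h=8.1 from center) (area = (24/2)·4.964²·sin(360°/24) = 76.53 mm²); the cube at (-1, 1) (footprint 6.5×7) is included at this height (area 45.50 mm²); the cube at (-0.5, 3.5) is present — its section is the full 8.5×25.5 rectangle (area 216.75 mm²); Combining (union): the regions partially overlap — summed areas 338.78 mm² minus the doubly-counted overlap 45.13 mm² gives 293.65 mm² — area = 293.65 mm². Overall, the cross-section is a single solid region. Net area = 293.65 mm².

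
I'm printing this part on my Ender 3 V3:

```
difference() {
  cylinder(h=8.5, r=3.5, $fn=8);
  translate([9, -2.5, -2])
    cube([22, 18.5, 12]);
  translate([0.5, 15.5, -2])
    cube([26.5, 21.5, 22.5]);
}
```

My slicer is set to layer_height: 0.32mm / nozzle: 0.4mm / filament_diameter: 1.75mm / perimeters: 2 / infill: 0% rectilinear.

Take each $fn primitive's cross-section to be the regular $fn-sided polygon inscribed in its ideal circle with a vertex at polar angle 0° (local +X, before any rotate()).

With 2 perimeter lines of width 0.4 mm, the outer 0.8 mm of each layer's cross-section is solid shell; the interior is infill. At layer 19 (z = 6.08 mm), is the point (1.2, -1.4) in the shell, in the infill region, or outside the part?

infill

At z = 6.08 mm: the cylinder: section is a regular 8-gon, circumradius r=3.5; the cube at (9, -2.5) is present — its section is the full 22×18.5 rectangle; the 26.5×21.5 cube at (0.5, 15.5) contributes its full rectangle; Subtracting the remaining from the first: starting from the r=3.5 cylinder, the 22×18.5 cube at (9, -2.5) misses the remaining region (no effect); the 26.5×21.5 cube at (0.5, 15.5) misses the remaining region (no effect) — 1 connected region. Overall, the cross-section is a single solid region. The nearest boundary edge runs (2.47, -2.47)→(-0.00, -3.50); distance from the point to it = 1.48 mm. The point is inside the cross-section and 1.48 mm from the nearest boundary — more than the 0.8 mm shell width (2 × 0.4), so it's in the infill interior.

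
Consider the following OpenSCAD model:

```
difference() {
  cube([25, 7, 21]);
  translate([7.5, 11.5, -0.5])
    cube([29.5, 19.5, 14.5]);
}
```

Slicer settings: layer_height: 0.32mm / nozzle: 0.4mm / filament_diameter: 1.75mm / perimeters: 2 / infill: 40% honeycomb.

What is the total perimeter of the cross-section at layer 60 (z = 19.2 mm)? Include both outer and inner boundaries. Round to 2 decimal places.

64.00 mm

At z = 19.2 mm: the cube (footprint 25×7) is included at this height (perimeter 64.00 mm); the cube at (7.5, 11.5) does not reach this height (z outside [-0.5, 14]); Subtracting the remaining from the first: none of the subtracted shapes is present at this height, so the 25×7 cube is unchanged — boundary = 64.00 mm. Overall, the cross-section is a single solid region. Total boundary length (outer) = 64.00 mm.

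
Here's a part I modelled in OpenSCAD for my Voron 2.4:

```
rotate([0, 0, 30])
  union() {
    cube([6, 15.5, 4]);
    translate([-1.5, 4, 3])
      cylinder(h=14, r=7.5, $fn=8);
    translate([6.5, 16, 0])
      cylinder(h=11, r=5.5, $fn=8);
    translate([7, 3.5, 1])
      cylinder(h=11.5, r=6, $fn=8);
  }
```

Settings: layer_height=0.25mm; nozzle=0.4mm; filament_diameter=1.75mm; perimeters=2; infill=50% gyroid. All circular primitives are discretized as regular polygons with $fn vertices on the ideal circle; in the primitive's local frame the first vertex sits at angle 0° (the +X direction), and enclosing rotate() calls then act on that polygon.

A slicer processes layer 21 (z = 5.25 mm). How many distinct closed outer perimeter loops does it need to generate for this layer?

At z = 5.25 mm: the cube does not reach this height (z outside [0, 4]); the r=7.5 cylinder at (-1.5, 4) gives a regular 8-gon of circumradius 7.5 (constant along its height); the cylinder at (6.5, 16): section is a regular 8-gon, circumradius r=5.5; the r=6 cylinder at (7, 3.5) contributes a regular 8-gon of circumradius 6; Combining (union): the regions partially overlap (shared area 28.21 mm²), so overlapping operands fuse into one piece — 2 connected regions; (rotated 30° about Z; rotation is an isometry so areas/perimeters/island counts are preserved). The result has 2 disconnected regions.

2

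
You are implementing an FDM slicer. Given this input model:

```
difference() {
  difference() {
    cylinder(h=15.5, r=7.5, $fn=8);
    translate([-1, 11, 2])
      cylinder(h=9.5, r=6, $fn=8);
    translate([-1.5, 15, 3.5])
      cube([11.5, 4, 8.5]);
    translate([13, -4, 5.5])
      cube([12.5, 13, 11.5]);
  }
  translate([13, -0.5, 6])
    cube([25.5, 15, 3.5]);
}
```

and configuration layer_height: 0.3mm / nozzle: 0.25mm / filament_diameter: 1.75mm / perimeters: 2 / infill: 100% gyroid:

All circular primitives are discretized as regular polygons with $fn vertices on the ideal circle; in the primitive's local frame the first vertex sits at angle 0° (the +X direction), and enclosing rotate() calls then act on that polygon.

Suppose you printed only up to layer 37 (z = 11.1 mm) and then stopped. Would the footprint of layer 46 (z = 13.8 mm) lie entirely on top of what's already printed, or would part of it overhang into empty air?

Compare the two slices. At z = 11.1: the r=7.5 cylinder contributes a regular 8-gon of circumradius 7.5 (area = (8/2)·7.500²·sin(360°/8) = 159.10 mm²); the cylinder at (-1, 11): section is a regular 8-gon, circumradius r=6 (area = (8/2)·6.000²·sin(360°/8) = 101.82 mm²); the cube at (-1.5, 15) (footprint 11.5×4) is included at this height (area 46.00 mm²); the 12.5×13 cube at (13, -4) contributes its full rectangle (area 162.50 mm²); After the difference (first − rest): starting from the r=7.5 cylinder (159.10 mm²), the r=6 cylinder at (-1, 11) partially overlaps it — only the 7.34 mm² overlap (of its 101.82 mm²) is removed, clipping the outline; the 11.5×4 cube at (-1.5, 15) misses the remaining region (no effect); the 12.5×13 cube at (13, -4) misses the remaining region (no effect) — area = 151.76 mm²; the cube at (13, -0.5) does not reach this height (z outside [6, 9.5]); Subtracting the remaining from the first: none of the subtracted shapes is present at this height, so that combined region is unchanged — area = 151.76 mm². At z = 13.8: the r=7.5 cylinder contributes a regular 8-gon of circumradius 7.5 (area = (8/2)·7.500²·sin(360°/8) = 159.10 mm²); the cylinder at (-1, 11) is absent (z outside [2, 11.5]); the cube at (-1.5, 15) is absent (z outside [3.5, 12]); the cube at (13, -4) is present — its section is the full 12.5×13 rectangle (area 162.50 mm²); After the difference (first − rest): starting from the r=7.5 cylinder (159.10 mm²), the 12.5×13 cube at (13, -4) misses the remaining region (no effect) — area = 159.10 mm²; the cube at (13, -0.5) is absent (z outside [6, 9.5]); Taking the first minus the rest: none of the subtracted shapes is present at this height, so that combined region is unchanged — area = 159.10 mm². Checking containment: at z = 13.8 the cross-section extends beyond the z = 11.1 cross-section by about 7.34 mm².

part overhangs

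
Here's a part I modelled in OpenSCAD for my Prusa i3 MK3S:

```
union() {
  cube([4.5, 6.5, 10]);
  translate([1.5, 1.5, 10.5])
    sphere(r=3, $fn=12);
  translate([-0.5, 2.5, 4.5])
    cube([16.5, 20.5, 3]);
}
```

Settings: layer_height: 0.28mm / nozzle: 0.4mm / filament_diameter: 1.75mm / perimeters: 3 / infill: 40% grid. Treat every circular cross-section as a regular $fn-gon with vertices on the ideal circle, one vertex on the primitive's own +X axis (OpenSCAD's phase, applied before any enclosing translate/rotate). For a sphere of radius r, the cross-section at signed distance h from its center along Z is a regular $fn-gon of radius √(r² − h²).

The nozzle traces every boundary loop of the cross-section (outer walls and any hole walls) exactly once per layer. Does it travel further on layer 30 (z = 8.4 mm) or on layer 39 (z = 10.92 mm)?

layer 30 (z = 8.4 mm)

Layer 30 (z = 8.4): the 4.5×6.5 cube contributes its full rectangle (perimeter 22.00 mm); the r=3 sphere at (1.5, 1.5) contributes a regular 12-gon of circumradius √(3²−2.1²) = 2.142 (perimeter = 2·12·2.142·sin(180°/12) = 13.31 mm); the cube at (-0.5, 2.5) does not reach this height (z outside [4.5, 7.5]); Taking the union: the regions partially overlap (shared area 11.38 mm²), so the edge portions inside another operand are dropped and the merged outline is re-measured after clipping — boundary = 22.74 mm. So its perimeter = 22.74 mm. Layer 39 (z = 10.92): the cube does not reach this height (z outside [0, 10]); the r=3 sphere at (1.5, 1.5) slices to a regular 12-gon of circumradius 2.970 (√(r²−h²) with h=0.42 from center) (perimeter = 2·12·2.970·sin(180°/12) = 18.45 mm); the cube at (-0.5, 2.5) does not reach this height (z outside [4.5, 7.5]); Combining (union): only the r=3 sphere at (1.5, 1.5) is present, so the union is just that shape — boundary = 18.45 mm. So its perimeter = 18.45 mm. Layer 30 is larger (22.74 vs 18.45 mm).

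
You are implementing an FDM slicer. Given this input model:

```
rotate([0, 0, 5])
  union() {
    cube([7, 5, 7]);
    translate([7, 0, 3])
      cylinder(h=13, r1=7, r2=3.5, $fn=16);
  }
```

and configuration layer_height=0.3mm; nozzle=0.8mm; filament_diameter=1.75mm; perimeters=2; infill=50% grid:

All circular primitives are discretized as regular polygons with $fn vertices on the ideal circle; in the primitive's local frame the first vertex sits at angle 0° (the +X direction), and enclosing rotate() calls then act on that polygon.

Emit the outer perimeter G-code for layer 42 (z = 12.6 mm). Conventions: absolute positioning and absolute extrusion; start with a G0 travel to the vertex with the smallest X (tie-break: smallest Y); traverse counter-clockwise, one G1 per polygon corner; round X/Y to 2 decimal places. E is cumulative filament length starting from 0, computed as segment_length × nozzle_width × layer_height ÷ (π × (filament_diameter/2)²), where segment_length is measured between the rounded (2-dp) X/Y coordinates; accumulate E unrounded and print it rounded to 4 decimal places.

G0 X2.57 Y0.23 Z12.60
G1 X3.06 Y-1.43 E0.1727
G1 X4.14 Y-2.77 E0.3444
G1 X5.65 Y-3.60 E0.5164
G1 X7.36 Y-3.79 E0.6880
G1 X9.01 Y-3.31 E0.8595
G1 X10.36 Y-2.23 E1.0320
G1 X11.18 Y-0.72 E1.2034
G1 X11.37 Y0.99 E1.3751
G1 X10.89 Y2.65 E1.5475
G1 X9.81 Y3.99 E1.7193
G1 X8.30 Y4.82 E1.8912
G1 X6.59 Y5.01 E2.0629
G1 X4.93 Y4.53 E2.2353
G1 X3.59 Y3.45 E2.4070
G1 X2.76 Y1.94 E2.5790
G1 X2.57 Y0.23 E2.7506

At z = 12.6 mm: the cube is absent (z outside [0, 7]); the cone at (7, 0): at t=0.738 of its height the radius interpolates to r₁+(r₂−r₁)t = 4.415, giving a regular 16-gon of that circumradius; Taking the union: only the cone at (7, 0) is present, so the union is just that shape — 1 connected region; (rotated 5° about Z; rotation is an isometry so areas/perimeters/island counts are preserved). The outline is a single polygon with 16 vertices. Extrusion per mm of travel: 0.8 × 0.3 / (π × 0.875²) = 0.099780. Accumulating E over each segment gives final E = 2.7506.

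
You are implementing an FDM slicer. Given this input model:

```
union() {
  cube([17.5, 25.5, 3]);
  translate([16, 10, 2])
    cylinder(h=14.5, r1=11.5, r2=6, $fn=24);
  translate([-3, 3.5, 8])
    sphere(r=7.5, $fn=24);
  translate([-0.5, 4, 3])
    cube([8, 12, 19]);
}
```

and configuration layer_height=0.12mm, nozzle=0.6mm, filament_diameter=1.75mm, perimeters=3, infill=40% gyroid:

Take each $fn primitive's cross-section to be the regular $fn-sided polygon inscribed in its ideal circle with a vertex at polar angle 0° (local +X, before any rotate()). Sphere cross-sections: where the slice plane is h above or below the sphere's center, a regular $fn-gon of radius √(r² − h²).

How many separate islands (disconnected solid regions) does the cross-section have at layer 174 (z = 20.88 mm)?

1

At z = 20.88 mm: the cube is absent (z outside [0, 3]); the cone at (16, 10) is not intersected at this z (z outside [2, 16.5]); the sphere at (-3, 3.5) is absent (|z−center|=12.880 > r=7.5); the 8×12 cube at (-0.5, 4) contributes its full rectangle; Merging all regions: only the 8×12 cube at (-0.5, 4) is present, so the union is just that shape — 1 connected region. Overall, the cross-section is a single solid region. Island count = 1.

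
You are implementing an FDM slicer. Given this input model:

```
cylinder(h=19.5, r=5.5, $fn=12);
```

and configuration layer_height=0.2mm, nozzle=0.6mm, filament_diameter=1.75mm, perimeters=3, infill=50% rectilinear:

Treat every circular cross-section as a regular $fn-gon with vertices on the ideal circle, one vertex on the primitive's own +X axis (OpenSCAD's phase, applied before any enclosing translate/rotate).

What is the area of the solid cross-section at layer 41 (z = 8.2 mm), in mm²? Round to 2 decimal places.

90.75 mm²

At z = 8.2 mm: the cylinder: section is a regular 12-gon, circumradius r=5.5 (area = (12/2)·5.500²·sin(360°/12) = 90.75 mm²). Overall, the cross-section is a single solid region. Net area = 90.75 mm².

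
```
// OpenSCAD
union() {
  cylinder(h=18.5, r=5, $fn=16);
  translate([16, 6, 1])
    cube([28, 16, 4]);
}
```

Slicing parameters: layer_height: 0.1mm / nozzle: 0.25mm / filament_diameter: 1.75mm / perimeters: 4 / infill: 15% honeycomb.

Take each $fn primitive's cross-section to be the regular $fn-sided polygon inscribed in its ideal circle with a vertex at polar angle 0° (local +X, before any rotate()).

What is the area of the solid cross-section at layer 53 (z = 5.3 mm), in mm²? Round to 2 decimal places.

76.54 mm²

At z = 5.3 mm: the r=5 cylinder contributes a regular 16-gon of circumradius 5 (area = (16/2)·5.000²·sin(360°/16) = 76.54 mm²); the cube at (16, 6) is not intersected at this z (z outside [1, 5]); Merging all regions: only the r=5 cylinder is present, so the union is just that shape — area = 76.54 mm². Overall, the cross-section is a single solid region. Net area = 76.54 mm².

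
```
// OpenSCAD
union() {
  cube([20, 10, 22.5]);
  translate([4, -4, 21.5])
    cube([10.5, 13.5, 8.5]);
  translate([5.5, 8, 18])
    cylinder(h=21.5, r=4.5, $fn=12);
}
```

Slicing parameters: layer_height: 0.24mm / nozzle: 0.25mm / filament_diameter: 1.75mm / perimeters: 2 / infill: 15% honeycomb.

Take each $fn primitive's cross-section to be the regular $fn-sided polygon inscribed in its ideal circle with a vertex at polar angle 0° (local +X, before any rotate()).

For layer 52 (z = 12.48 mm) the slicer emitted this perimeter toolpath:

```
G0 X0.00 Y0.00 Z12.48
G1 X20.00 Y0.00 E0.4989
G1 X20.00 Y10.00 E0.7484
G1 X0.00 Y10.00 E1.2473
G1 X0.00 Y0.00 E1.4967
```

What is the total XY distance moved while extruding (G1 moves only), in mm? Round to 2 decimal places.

Sum the Euclidean lengths of each G1 segment: total = 60.00 mm.

60.00 mm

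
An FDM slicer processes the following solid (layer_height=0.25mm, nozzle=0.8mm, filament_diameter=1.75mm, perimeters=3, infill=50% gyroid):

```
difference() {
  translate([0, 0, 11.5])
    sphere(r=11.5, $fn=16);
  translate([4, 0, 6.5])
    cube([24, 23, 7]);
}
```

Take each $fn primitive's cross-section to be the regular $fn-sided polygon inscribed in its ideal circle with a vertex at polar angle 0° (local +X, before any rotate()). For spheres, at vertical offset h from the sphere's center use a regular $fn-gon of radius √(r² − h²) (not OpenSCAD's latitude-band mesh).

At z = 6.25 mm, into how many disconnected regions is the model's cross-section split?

At z = 6.25 mm: the sphere: section is a regular 16-gon, circumradius = √(r²−h²) = √(11.5²−5.25²) = 10.232; the cube at (4, 0) is not intersected at this z (z outside [6.5, 13.5]); Subtracting the remaining from the first: none of the subtracted shapes is present at this height, so the r=11.5 sphere is unchanged — 1 connected region. The result has 1 disconnected region.

1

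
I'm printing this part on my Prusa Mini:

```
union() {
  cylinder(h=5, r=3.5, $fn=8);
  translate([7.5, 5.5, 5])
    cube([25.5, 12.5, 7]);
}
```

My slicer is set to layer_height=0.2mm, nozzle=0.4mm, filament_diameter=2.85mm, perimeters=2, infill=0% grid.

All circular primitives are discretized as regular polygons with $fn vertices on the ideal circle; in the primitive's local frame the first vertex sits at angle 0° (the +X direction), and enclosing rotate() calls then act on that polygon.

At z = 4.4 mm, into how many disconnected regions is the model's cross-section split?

1

At z = 4.4 mm: the cylinder: section is a regular 8-gon, circumradius r=3.5; the cube at (7.5, 5.5) does not reach this height (z outside [5, 12]); Combining (union): only the r=3.5 cylinder is present, so the union is just that shape — 1 connected region. The result has 1 disconnected region.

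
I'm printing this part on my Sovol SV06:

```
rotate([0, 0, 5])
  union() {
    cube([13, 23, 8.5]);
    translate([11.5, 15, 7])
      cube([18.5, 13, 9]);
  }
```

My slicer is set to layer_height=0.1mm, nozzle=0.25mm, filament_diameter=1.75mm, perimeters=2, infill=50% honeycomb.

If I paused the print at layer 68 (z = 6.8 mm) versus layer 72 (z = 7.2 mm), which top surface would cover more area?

layer 72 (z = 7.2 mm)

Layer 68 (z = 6.8): the 13×23 cube contributes its full rectangle (area 299.00 mm²); the cube at (11.5, 15) does not reach this height (z outside [7, 16]); Merging all regions: only the 13×23 cube is present, so the union is just that shape — area = 299.00 mm²; (rotated 5° about Z; rotation is an isometry so areas/perimeters/island counts are preserved). So its area = 299.00 mm². Layer 72 (z = 7.2): the cube (footprint 13×23) is included at this height (area 299.00 mm²); the 18.5×13 cube at (11.5, 15) contributes its full rectangle (area 240.50 mm²); Merging all regions: the regions partially overlap — summed areas 539.50 mm² minus the doubly-counted overlap 12.00 mm² gives 527.50 mm² — area = 527.50 mm²; (whole slice rotated 5° about Z — lengths, areas and connectivity unchanged). So its area = 527.50 mm². Layer 72 is larger (527.50 vs 299.00 mm²).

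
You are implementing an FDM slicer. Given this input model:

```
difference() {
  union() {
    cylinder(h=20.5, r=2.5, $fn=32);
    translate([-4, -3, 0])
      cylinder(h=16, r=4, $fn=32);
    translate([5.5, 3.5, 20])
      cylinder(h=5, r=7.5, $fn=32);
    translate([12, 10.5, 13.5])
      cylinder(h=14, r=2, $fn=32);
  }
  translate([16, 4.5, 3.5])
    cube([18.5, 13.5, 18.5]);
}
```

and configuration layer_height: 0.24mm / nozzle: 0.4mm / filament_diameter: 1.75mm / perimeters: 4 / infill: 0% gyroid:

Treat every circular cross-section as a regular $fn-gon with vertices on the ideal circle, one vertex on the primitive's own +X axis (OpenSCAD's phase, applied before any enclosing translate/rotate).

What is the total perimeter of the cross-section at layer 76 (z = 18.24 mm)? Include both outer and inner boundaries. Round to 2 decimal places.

At z = 18.24 mm: the r=2.5 cylinder contributes a regular 32-gon of circumradius 2.5 (perimeter = 2·32·2.500·sin(180°/32) = 15.68 mm); the cylinder at (-4, -3) is absent (z outside [0, 16]); the cylinder at (5.5, 3.5) is absent (z outside [20, 25]); the r=2 cylinder at (12, 10.5) gives a regular 32-gon of circumradius 2 (constant along its height) (perimeter = 2·32·2.000·sin(180°/32) = 12.55 mm); Taking the union: the 2 present regions are separate (no shared area or edge), so areas and boundary lengths simply add and each stays a separate island — boundary = 28.23 mm; the cube at (16, 4.5) is present — its section is the full 18.5×13.5 rectangle (perimeter 64.00 mm); Subtracting the remaining from the first: starting from the result so far, the 18.5×13.5 cube at (16, 4.5) misses the remaining region (no effect) — boundary = 28.23 mm. Overall, the cross-section has 2 separate islands. Total boundary length (outer) = 28.23 mm.

28.23 mm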